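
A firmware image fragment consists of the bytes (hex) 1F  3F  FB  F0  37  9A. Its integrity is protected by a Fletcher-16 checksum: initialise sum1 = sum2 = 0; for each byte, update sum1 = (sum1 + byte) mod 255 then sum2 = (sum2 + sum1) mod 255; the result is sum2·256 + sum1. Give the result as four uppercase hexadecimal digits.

C21D

Running sums (mod 255):
  after byte 0 (1F): sum1=31, sum2=31
  after byte 1 (3F): sum1=94, sum2=125
  after byte 2 (FB): sum1=90, sum2=215
  after byte 3 (F0): sum1=75, sum2=35
  after byte 4 (37): sum1=130, sum2=165
  after byte 5 (9A): sum1=29, sum2=194
Checksum = sum2·256 + sum1 = 194·256 + 29 = 49693 = 0xC21D.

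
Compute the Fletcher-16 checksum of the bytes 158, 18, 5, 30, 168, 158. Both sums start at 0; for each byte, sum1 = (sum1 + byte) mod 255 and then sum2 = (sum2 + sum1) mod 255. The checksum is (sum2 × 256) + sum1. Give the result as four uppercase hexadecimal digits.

Running sums (mod 255):
  after byte 0 (158): sum1=158, sum2=158
  after byte 1 (18): sum1=176, sum2=79
  after byte 2 (5): sum1=181, sum2=5
  after byte 3 (30): sum1=211, sum2=216
  after byte 4 (168): sum1=124, sum2=85
  after byte 5 (158): sum1=27, sum2=112
Checksum = sum2·256 + sum1 = 112·256 + 27 = 28699 = 0x701B.

701B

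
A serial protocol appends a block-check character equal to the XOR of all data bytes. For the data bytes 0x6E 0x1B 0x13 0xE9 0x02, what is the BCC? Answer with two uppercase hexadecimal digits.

XOR the bytes together:
  start with 0x6E
  0x6E ⊕ 0x1B = 0x75
  0x75 ⊕ 0x13 = 0x66
  0x66 ⊕ 0xE9 = 0x8F
  0x8F ⊕ 0x02 = 0x8D

8D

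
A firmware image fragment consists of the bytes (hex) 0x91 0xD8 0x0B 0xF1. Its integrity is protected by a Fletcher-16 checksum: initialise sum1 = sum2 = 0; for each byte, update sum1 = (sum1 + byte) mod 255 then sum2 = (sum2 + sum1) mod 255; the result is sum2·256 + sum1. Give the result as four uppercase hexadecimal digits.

Running sums (mod 255):
  after byte 0 (0x91): sum1=145, sum2=145
  after byte 1 (0xD8): sum1=106, sum2=251
  after byte 2 (0x0B): sum1=117, sum2=113
  after byte 3 (0xF1): sum1=103, sum2=216
Checksum = sum2·256 + sum1 = 216·256 + 103 = 55399 = 0xD867.

D867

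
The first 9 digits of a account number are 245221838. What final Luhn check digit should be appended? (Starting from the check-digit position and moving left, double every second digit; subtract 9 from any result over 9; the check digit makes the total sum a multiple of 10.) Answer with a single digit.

Partial digits right→left: 8 3 8 1 2 2 5 4 2
Double every second digit counting from the check-digit position (so the 1st, 3rd, 5th, ... of the partial from the right).
  doubled (with −9 where >9): 7 7 4 1 4 → sum 23
  kept as-is: 3 1 2 4 → sum 10
Total = 23 + 10 = 33.
Check digit = (10 − (33 mod 10)) mod 10 = 7.

7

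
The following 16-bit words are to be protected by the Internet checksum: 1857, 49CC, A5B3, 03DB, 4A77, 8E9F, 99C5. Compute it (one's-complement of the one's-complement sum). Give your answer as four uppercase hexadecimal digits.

One's-complement addition (fold any carry out of bit 15 back into bit 0):
  0x1857 + 0x49CC = 0x06223
  0x6223 + 0xA5B3 = 0x107D6 → wrap carry → 0x07D7
  0x07D7 + 0x03DB = 0x00BB2
  0x0BB2 + 0x4A77 = 0x05629
  0x5629 + 0x8E9F = 0x0E4C8
  0xE4C8 + 0x99C5 = 0x17E8D → wrap carry → 0x7E8E
One's-complement sum = 0x7E8E.
Checksum = ~0x7E8E & 0xFFFF = 0x8171.

8171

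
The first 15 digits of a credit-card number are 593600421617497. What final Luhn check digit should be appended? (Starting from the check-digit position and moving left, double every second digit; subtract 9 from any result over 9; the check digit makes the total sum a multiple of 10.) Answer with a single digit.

Partial digits right→left: 7 9 4 7 1 6 1 2 4 0 0 6 3 9 5
Double every second digit counting from the check-digit position (so the 1st, 3rd, 5th, ... of the partial from the right).
  doubled (with −9 where >9): 5 8 2 2 8 0 6 1 → sum 32
  kept as-is: 9 7 6 2 0 6 9 → sum 39
Total = 32 + 39 = 71.
Check digit = (10 − (71 mod 10)) mod 10 = 9.

9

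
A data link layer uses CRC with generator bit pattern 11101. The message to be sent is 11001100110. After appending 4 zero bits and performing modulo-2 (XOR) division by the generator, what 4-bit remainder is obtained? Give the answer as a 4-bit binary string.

1010

Append 4 zeros: 110011001100000. Divide by 11101 (XOR where the leading bit is 1):
  pos 0: 11001 XOR 11101 = 00100
  pos 2: 10010 XOR 11101 = 01111
  pos 3: 11110 XOR 11101 = 00011
  pos 6: 11110 XOR 11101 = 00011
  pos 9: 11000 XOR 11101 = 00101
Remainder (last 4 bits) = 1010. This is the CRC / FCS.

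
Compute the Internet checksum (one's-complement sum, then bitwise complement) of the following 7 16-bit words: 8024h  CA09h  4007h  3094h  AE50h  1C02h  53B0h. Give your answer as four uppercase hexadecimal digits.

One's-complement addition (fold any carry out of bit 15 back into bit 0):
  0x8024 + 0xCA09 = 0x14A2D → wrap carry → 0x4A2E
  0x4A2E + 0x4007 = 0x08A35
  0x8A35 + 0x3094 = 0x0BAC9
  0xBAC9 + 0xAE50 = 0x16919 → wrap carry → 0x691A
  0x691A + 0x1C02 = 0x0851C
  0x851C + 0x53B0 = 0x0D8CC
One's-complement sum = 0xD8CC.
Checksum = ~0xD8CC & 0xFFFF = 0x2733.

2733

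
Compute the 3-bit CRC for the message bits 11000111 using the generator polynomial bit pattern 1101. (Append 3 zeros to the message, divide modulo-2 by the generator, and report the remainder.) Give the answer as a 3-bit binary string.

000

Append 3 zeros: 11000111000. Divide by 1101 (XOR where the leading bit is 1):
  pos 0: 1100 XOR 1101 = 0001
  pos 3: 1011 XOR 1101 = 0110
  pos 4: 1101 XOR 1101 = 0000
Remainder (last 3 bits) = 000. This is the CRC / FCS.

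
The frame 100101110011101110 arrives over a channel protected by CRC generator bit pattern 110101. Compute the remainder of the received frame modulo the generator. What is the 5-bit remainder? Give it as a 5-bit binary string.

Modulo-2 division of 100101110011101110 by 110101:
  pos 0: 100101 XOR 110101 = 010000
  pos 1: 100001 XOR 110101 = 010100
  pos 2: 101001 XOR 110101 = 011100
  pos 3: 111000 XOR 110101 = 001101
  pos 5: 110101 XOR 110101 = 000000
  pos 11: 110111 XOR 110101 = 000010
Remainder = 00100 (nonzero — an error is detected).

00100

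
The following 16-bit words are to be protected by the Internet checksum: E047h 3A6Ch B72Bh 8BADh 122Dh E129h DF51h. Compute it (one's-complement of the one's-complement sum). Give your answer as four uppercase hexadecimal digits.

CFC9

One's-complement addition (fold any carry out of bit 15 back into bit 0):
  0xE047 + 0x3A6C = 0x11AB3 → wrap carry → 0x1AB4
  0x1AB4 + 0xB72B = 0x0D1DF
  0xD1DF + 0x8BAD = 0x15D8C → wrap carry → 0x5D8D
  0x5D8D + 0x122D = 0x06FBA
  0x6FBA + 0xE129 = 0x150E3 → wrap carry → 0x50E4
  0x50E4 + 0xDF51 = 0x13035 → wrap carry → 0x3036
One's-complement sum = 0x3036.
Checksum = ~0x3036 & 0xFFFF = 0xCFC9.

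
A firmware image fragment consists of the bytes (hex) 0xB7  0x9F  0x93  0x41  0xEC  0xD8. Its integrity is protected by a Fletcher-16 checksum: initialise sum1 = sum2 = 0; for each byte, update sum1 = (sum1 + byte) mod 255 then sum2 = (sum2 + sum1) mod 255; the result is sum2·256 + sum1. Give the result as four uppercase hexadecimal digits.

Running sums (mod 255):
  after byte 0 (0xB7): sum1=183, sum2=183
  after byte 1 (0x9F): sum1=87, sum2=15
  after byte 2 (0x93): sum1=234, sum2=249
  after byte 3 (0x41): sum1=44, sum2=38
  after byte 4 (0xEC): sum1=25, sum2=63
  after byte 5 (0xD8): sum1=241, sum2=49
Checksum = sum2·256 + sum1 = 49·256 + 241 = 12785 = 0x31F1.

31F1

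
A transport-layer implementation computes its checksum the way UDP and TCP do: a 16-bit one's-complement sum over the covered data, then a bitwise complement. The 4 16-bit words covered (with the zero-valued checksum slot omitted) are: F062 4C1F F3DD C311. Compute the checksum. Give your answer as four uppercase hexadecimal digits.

0C8E

One's-complement addition (fold any carry out of bit 15 back into bit 0):
  0xF062 + 0x4C1F = 0x13C81 → wrap carry → 0x3C82
  0x3C82 + 0xF3DD = 0x1305F → wrap carry → 0x3060
  0x3060 + 0xC311 = 0x0F371
One's-complement sum = 0xF371.
Checksum = ~0xF371 & 0xFFFF = 0x0C8E.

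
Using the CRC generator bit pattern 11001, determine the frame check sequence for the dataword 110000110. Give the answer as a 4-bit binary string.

Append 4 zeros: 1100001100000. Divide by 11001 (XOR where the leading bit is 1):
  pos 0: 11000 XOR 11001 = 00001
  pos 4: 10110 XOR 11001 = 01111
  pos 5: 11110 XOR 11001 = 00111
  pos 7: 11100 XOR 11001 = 00101
Remainder (last 4 bits) = 1010. This is the CRC / FCS.

1010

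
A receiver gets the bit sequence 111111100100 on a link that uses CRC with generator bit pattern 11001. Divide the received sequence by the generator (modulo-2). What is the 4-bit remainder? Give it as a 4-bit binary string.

1011

Modulo-2 division of 111111100100 by 11001:
  pos 0: 11111 XOR 11001 = 00110
  pos 2: 11011 XOR 11001 = 00010
  pos 5: 10001 XOR 11001 = 01000
  pos 6: 10000 XOR 11001 = 01001
  pos 7: 10010 XOR 11001 = 01011
Remainder = 1011 (nonzero — an error is detected).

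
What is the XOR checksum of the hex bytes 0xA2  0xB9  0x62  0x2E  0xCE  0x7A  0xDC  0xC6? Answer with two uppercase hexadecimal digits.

XOR the bytes together:
  start with 0xA2
  0xA2 ⊕ 0xB9 = 0x1B
  0x1B ⊕ 0x62 = 0x79
  0x79 ⊕ 0x2E = 0x57
  0x57 ⊕ 0xCE = 0x99
  0x99 ⊕ 0x7A = 0xE3
  0xE3 ⊕ 0xDC = 0x3F
  0x3F ⊕ 0xC6 = 0xF9

F9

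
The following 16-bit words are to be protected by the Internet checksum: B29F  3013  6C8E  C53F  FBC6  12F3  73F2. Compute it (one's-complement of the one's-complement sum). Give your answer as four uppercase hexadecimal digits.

One's-complement addition (fold any carry out of bit 15 back into bit 0):
  0xB29F + 0x3013 = 0x0E2B2
  0xE2B2 + 0x6C8E = 0x14F40 → wrap carry → 0x4F41
  0x4F41 + 0xC53F = 0x11480 → wrap carry → 0x1481
  0x1481 + 0xFBC6 = 0x11047 → wrap carry → 0x1048
  0x1048 + 0x12F3 = 0x0233B
  0x233B + 0x73F2 = 0x0972D
One's-complement sum = 0x972D.
Checksum = ~0x972D & 0xFFFF = 0x68D2.

68D2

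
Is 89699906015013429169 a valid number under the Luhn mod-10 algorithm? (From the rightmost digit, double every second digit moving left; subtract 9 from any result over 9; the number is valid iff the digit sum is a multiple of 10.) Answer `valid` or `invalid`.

From the right, keep odd positions and double even positions (subtract 9 from any doubled value over 9):
  doubled (positions 2,4,...): 3 9 8 2 1 0 0 9 3 7 → sum 42
  kept (positions 1,3,...): 9 1 2 3 0 1 6 9 9 9 → sum 49
Total = 91.
91 mod 10 = 1, so the number is invalid.

invalid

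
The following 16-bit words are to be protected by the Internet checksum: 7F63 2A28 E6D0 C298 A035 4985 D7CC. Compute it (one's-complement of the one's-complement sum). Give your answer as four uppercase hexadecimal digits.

One's-complement addition (fold any carry out of bit 15 back into bit 0):
  0x7F63 + 0x2A28 = 0x0A98B
  0xA98B + 0xE6D0 = 0x1905B → wrap carry → 0x905C
  0x905C + 0xC298 = 0x152F4 → wrap carry → 0x52F5
  0x52F5 + 0xA035 = 0x0F32A
  0xF32A + 0x4985 = 0x13CAF → wrap carry → 0x3CB0
  0x3CB0 + 0xD7CC = 0x1147C → wrap carry → 0x147D
One's-complement sum = 0x147D.
Checksum = ~0x147D & 0xFFFF = 0xEB82.

EB82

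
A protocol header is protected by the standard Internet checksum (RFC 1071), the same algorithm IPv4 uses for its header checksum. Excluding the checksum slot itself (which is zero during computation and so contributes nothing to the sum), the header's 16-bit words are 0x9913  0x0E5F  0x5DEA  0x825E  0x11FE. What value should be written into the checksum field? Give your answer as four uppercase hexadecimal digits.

One's-complement addition (fold any carry out of bit 15 back into bit 0):
  0x9913 + 0x0E5F = 0x0A772
  0xA772 + 0x5DEA = 0x1055C → wrap carry → 0x055D
  0x055D + 0x825E = 0x087BB
  0x87BB + 0x11FE = 0x099B9
One's-complement sum = 0x99B9.
Checksum = ~0x99B9 & 0xFFFF = 0x6646.

6646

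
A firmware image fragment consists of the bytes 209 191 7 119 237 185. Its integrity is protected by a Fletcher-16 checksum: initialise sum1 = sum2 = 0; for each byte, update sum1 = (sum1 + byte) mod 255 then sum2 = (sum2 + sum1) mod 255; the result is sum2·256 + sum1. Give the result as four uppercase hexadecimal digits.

Running sums (mod 255):
  after byte 0 (209): sum1=209, sum2=209
  after byte 1 (191): sum1=145, sum2=99
  after byte 2 (7): sum1=152, sum2=251
  after byte 3 (119): sum1=16, sum2=12
  after byte 4 (237): sum1=253, sum2=10
  after byte 5 (185): sum1=183, sum2=193
Checksum = sum2·256 + sum1 = 193·256 + 183 = 49591 = 0xC1B7.

C1B7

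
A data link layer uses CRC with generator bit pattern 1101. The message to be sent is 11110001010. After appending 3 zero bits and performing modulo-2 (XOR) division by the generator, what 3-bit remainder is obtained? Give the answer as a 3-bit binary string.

Append 3 zeros: 11110001010000. Divide by 1101 (XOR where the leading bit is 1):
  pos 0: 1111 XOR 1101 = 0010
  pos 2: 1000 XOR 1101 = 0101
  pos 3: 1010 XOR 1101 = 0111
  pos 4: 1111 XOR 1101 = 0010
  pos 6: 1001 XOR 1101 = 0100
  pos 7: 1000 XOR 1101 = 0101
  pos 8: 1010 XOR 1101 = 0111
  pos 9: 1110 XOR 1101 = 0011
Remainder (last 3 bits) = 110. This is the CRC / FCS.

110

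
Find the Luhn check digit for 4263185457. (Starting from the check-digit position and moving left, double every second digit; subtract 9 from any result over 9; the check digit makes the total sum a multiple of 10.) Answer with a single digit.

9

Partial digits right→left: 7 5 4 5 8 1 3 6 2 4
Double every second digit counting from the check-digit position (so the 1st, 3rd, 5th, ... of the partial from the right).
  doubled (with −9 where >9): 5 8 7 6 4 → sum 30
  kept as-is: 5 5 1 6 4 → sum 21
Total = 30 + 21 = 51.
Check digit = (10 − (51 mod 10)) mod 10 = 9.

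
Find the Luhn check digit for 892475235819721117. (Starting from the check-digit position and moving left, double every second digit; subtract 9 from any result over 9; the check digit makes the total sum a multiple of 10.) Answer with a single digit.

Partial digits right→left: 7 1 1 1 2 7 9 1 8 5 3 2 5 7 4 2 9 8
Double every second digit counting from the check-digit position (so the 1st, 3rd, 5th, ... of the partial from the right).
  doubled (with −9 where >9): 5 2 4 9 7 6 1 8 9 → sum 51
  kept as-is: 1 1 7 1 5 2 7 2 8 → sum 34
Total = 51 + 34 = 85.
Check digit = (10 − (85 mod 10)) mod 10 = 5.

5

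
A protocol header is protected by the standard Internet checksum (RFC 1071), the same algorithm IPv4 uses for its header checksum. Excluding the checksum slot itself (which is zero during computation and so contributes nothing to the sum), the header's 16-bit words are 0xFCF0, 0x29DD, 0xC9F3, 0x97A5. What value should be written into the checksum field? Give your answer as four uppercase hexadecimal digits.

7798

One's-complement addition (fold any carry out of bit 15 back into bit 0):
  0xFCF0 + 0x29DD = 0x126CD → wrap carry → 0x26CE
  0x26CE + 0xC9F3 = 0x0F0C1
  0xF0C1 + 0x97A5 = 0x18866 → wrap carry → 0x8867
One's-complement sum = 0x8867.
Checksum = ~0x8867 & 0xFFFF = 0x7798.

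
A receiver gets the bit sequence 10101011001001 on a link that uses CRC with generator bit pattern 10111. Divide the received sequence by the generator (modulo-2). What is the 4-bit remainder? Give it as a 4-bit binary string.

Modulo-2 division of 10101011001001 by 10111:
  pos 0: 10101 XOR 10111 = 00010
  pos 3: 10011 XOR 10111 = 00100
  pos 5: 10000 XOR 10111 = 00111
  pos 7: 11110 XOR 10111 = 01001
  pos 8: 10010 XOR 10111 = 00101
Remainder = 1011 (nonzero — an error is detected).

1011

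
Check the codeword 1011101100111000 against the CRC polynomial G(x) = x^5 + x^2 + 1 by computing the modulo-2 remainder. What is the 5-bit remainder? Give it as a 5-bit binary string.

Modulo-2 division of 1011101100111000 by 100101:
  pos 0: 101110 XOR 100101 = 001011
  pos 2: 101111 XOR 100101 = 001010
  pos 4: 101000 XOR 100101 = 001101
  pos 6: 110111 XOR 100101 = 010010
  pos 7: 100101 XOR 100101 = 000000
Remainder = 00000 (zero — the frame passes the CRC check).

00000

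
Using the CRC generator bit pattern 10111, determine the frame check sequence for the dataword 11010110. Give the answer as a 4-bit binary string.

1000

Append 4 zeros: 110101100000. Divide by 10111 (XOR where the leading bit is 1):
  pos 0: 11010 XOR 10111 = 01101
  pos 1: 11011 XOR 10111 = 01100
  pos 2: 11001 XOR 10111 = 01110
  pos 3: 11100 XOR 10111 = 01011
  pos 4: 10110 XOR 10111 = 00001
Remainder (last 4 bits) = 1000. This is the CRC / FCS.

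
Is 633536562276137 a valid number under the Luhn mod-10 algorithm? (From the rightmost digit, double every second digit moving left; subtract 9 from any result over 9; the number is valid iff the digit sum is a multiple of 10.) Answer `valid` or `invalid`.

valid

From the right, keep odd positions and double even positions (subtract 9 from any doubled value over 9):
  doubled (positions 2,4,...): 6 3 4 3 3 1 6 → sum 26
  kept (positions 1,3,...): 7 1 7 2 5 3 3 6 → sum 34
Total = 60.
60 mod 10 = 0, so the number is valid.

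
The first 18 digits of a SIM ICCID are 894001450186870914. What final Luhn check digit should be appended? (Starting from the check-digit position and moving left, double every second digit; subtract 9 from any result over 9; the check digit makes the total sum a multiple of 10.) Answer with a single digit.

8

Partial digits right→left: 4 1 9 0 7 8 6 8 1 0 5 4 1 0 0 4 9 8
Double every second digit counting from the check-digit position (so the 1st, 3rd, 5th, ... of the partial from the right).
  doubled (with −9 where >9): 8 9 5 3 2 1 2 0 9 → sum 39
  kept as-is: 1 0 8 8 0 4 0 4 8 → sum 33
Total = 39 + 33 = 72.
Check digit = (10 − (72 mod 10)) mod 10 = 8.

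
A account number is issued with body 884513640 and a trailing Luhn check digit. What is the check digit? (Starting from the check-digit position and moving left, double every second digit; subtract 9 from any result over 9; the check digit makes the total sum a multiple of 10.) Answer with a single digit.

Partial digits right→left: 0 4 6 3 1 5 4 8 8
Double every second digit counting from the check-digit position (so the 1st, 3rd, 5th, ... of the partial from the right).
  doubled (with −9 where >9): 0 3 2 8 7 → sum 20
  kept as-is: 4 3 5 8 → sum 20
Total = 20 + 20 = 40.
Check digit = (10 − (40 mod 10)) mod 10 = 0.

0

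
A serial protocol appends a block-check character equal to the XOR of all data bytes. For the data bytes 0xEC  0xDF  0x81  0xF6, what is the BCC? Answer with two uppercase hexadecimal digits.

44

XOR the bytes together:
  start with 0xEC
  0xEC ⊕ 0xDF = 0x33
  0x33 ⊕ 0x81 = 0xB2
  0xB2 ⊕ 0xF6 = 0x44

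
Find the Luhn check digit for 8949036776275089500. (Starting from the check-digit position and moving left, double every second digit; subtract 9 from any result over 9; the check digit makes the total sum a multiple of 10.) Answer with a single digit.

Partial digits right→left: 0 0 5 9 8 0 5 7 2 6 7 7 6 3 0 9 4 9 8
Double every second digit counting from the check-digit position (so the 1st, 3rd, 5th, ... of the partial from the right).
  doubled (with −9 where >9): 0 1 7 1 4 5 3 0 8 7 → sum 36
  kept as-is: 0 9 0 7 6 7 3 9 9 → sum 50
Total = 36 + 50 = 86.
Check digit = (10 − (86 mod 10)) mod 10 = 4.

4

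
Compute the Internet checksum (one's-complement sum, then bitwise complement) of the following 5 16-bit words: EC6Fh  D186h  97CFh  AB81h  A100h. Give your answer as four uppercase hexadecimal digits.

One's-complement addition (fold any carry out of bit 15 back into bit 0):
  0xEC6F + 0xD186 = 0x1BDF5 → wrap carry → 0xBDF6
  0xBDF6 + 0x97CF = 0x155C5 → wrap carry → 0x55C6
  0x55C6 + 0xAB81 = 0x10147 → wrap carry → 0x0148
  0x0148 + 0xA100 = 0x0A248
One's-complement sum = 0xA248.
Checksum = ~0xA248 & 0xFFFF = 0x5DB7.

5DB7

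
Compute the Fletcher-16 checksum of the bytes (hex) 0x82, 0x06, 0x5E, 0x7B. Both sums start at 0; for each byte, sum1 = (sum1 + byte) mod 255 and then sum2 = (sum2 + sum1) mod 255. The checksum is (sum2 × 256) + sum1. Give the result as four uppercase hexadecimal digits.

5462

Running sums (mod 255):
  after byte 0 (0x82): sum1=130, sum2=130
  after byte 1 (0x06): sum1=136, sum2=11
  after byte 2 (0x5E): sum1=230, sum2=241
  after byte 3 (0x7B): sum1=98, sum2=84
Checksum = sum2·256 + sum1 = 84·256 + 98 = 21602 = 0x5462.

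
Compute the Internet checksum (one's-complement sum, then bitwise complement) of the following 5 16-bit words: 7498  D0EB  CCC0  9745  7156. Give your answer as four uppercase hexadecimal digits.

E51E

One's-complement addition (fold any carry out of bit 15 back into bit 0):
  0x7498 + 0xD0EB = 0x14583 → wrap carry → 0x4584
  0x4584 + 0xCCC0 = 0x11244 → wrap carry → 0x1245
  0x1245 + 0x9745 = 0x0A98A
  0xA98A + 0x7156 = 0x11AE0 → wrap carry → 0x1AE1
One's-complement sum = 0x1AE1.
Checksum = ~0x1AE1 & 0xFFFF = 0xE51E.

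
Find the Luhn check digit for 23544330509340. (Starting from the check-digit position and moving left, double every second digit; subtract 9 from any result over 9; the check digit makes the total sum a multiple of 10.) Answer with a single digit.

Partial digits right→left: 0 4 3 9 0 5 0 3 3 4 4 5 3 2
Double every second digit counting from the check-digit position (so the 1st, 3rd, 5th, ... of the partial from the right).
  doubled (with −9 where >9): 0 6 0 0 6 8 6 → sum 26
  kept as-is: 4 9 5 3 4 5 2 → sum 32
Total = 26 + 32 = 58.
Check digit = (10 − (58 mod 10)) mod 10 = 2.

2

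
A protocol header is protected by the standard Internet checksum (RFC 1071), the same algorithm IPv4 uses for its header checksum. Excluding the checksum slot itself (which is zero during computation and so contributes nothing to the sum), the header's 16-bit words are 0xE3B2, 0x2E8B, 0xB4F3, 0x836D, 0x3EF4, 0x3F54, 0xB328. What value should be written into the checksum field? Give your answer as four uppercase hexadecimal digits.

83EF

One's-complement addition (fold any carry out of bit 15 back into bit 0):
  0xE3B2 + 0x2E8B = 0x1123D → wrap carry → 0x123E
  0x123E + 0xB4F3 = 0x0C731
  0xC731 + 0x836D = 0x14A9E → wrap carry → 0x4A9F
  0x4A9F + 0x3EF4 = 0x08993
  0x8993 + 0x3F54 = 0x0C8E7
  0xC8E7 + 0xB328 = 0x17C0F → wrap carry → 0x7C10
One's-complement sum = 0x7C10.
Checksum = ~0x7C10 & 0xFFFF = 0x83EF.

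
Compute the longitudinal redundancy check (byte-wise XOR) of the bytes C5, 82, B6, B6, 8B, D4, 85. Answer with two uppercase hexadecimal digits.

9D

XOR the bytes together:
  start with 0xC5
  0xC5 ⊕ 0x82 = 0x47
  0x47 ⊕ 0xB6 = 0xF1
  0xF1 ⊕ 0xB6 = 0x47
  0x47 ⊕ 0x8B = 0xCC
  0xCC ⊕ 0xD4 = 0x18
  0x18 ⊕ 0x85 = 0x9D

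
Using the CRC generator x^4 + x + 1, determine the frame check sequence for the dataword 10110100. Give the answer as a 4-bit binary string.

1101

Append 4 zeros: 101101000000. Divide by 10011 (XOR where the leading bit is 1):
  pos 0: 10110 XOR 10011 = 00101
  pos 2: 10110 XOR 10011 = 00101
  pos 4: 10100 XOR 10011 = 00111
  pos 6: 11100 XOR 10011 = 01111
  pos 7: 11110 XOR 10011 = 01101
Remainder (last 4 bits) = 1101. This is the CRC / FCS.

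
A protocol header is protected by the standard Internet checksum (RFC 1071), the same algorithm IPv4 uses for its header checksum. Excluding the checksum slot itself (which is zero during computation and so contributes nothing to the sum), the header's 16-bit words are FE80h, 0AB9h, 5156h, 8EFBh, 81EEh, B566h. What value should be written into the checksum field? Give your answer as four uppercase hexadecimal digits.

DF1E

One's-complement addition (fold any carry out of bit 15 back into bit 0):
  0xFE80 + 0x0AB9 = 0x10939 → wrap carry → 0x093A
  0x093A + 0x5156 = 0x05A90
  0x5A90 + 0x8EFB = 0x0E98B
  0xE98B + 0x81EE = 0x16B79 → wrap carry → 0x6B7A
  0x6B7A + 0xB566 = 0x120E0 → wrap carry → 0x20E1
One's-complement sum = 0x20E1.
Checksum = ~0x20E1 & 0xFFFF = 0xDF1E.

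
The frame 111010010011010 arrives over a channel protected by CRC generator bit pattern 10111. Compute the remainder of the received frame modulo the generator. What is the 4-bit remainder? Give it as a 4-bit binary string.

0000

Modulo-2 division of 111010010011010 by 10111:
  pos 0: 11101 XOR 10111 = 01010
  pos 1: 10100 XOR 10111 = 00011
  pos 4: 11010 XOR 10111 = 01101
  pos 5: 11010 XOR 10111 = 01101
  pos 6: 11011 XOR 10111 = 01100
  pos 7: 11001 XOR 10111 = 01110
  pos 8: 11100 XOR 10111 = 01011
  pos 9: 10111 XOR 10111 = 00000
Remainder = 0000 (zero — the frame passes the CRC check).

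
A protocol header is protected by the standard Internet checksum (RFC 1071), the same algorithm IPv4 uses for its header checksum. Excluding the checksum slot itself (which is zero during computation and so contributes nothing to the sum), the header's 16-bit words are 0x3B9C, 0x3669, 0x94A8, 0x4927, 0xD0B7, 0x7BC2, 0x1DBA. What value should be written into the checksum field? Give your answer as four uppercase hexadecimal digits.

One's-complement addition (fold any carry out of bit 15 back into bit 0):
  0x3B9C + 0x3669 = 0x07205
  0x7205 + 0x94A8 = 0x106AD → wrap carry → 0x06AE
  0x06AE + 0x4927 = 0x04FD5
  0x4FD5 + 0xD0B7 = 0x1208C → wrap carry → 0x208D
  0x208D + 0x7BC2 = 0x09C4F
  0x9C4F + 0x1DBA = 0x0BA09
One's-complement sum = 0xBA09.
Checksum = ~0xBA09 & 0xFFFF = 0x45F6.

45F6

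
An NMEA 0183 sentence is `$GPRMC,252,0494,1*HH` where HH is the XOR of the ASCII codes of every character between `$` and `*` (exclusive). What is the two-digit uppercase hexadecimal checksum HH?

XOR the ASCII codes of the payload characters:
  'G' = 0x47 → acc = 0x47
  'P' = 0x50 → acc = 0x17
  'R' = 0x52 → acc = 0x45
  'M' = 0x4D → acc = 0x08
  'C' = 0x43 → acc = 0x4B
  ',' = 0x2C → acc = 0x67
  '2' = 0x32 → acc = 0x55
  '5' = 0x35 → acc = 0x60
  '2' = 0x32 → acc = 0x52
  ',' = 0x2C → acc = 0x7E
  '0' = 0x30 → acc = 0x4E
  '4' = 0x34 → acc = 0x7A
  '9' = 0x39 → acc = 0x43
  '4' = 0x34 → acc = 0x77
  ',' = 0x2C → acc = 0x5B
  '1' = 0x31 → acc = 0x6A
Checksum = 0x6A.

6A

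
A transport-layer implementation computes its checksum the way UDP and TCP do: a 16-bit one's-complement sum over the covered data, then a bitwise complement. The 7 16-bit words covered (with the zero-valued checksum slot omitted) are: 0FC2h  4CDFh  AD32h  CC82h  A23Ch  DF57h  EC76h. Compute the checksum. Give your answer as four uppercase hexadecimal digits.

BB9D

One's-complement addition (fold any carry out of bit 15 back into bit 0):
  0x0FC2 + 0x4CDF = 0x05CA1
  0x5CA1 + 0xAD32 = 0x109D3 → wrap carry → 0x09D4
  0x09D4 + 0xCC82 = 0x0D656
  0xD656 + 0xA23C = 0x17892 → wrap carry → 0x7893
  0x7893 + 0xDF57 = 0x157EA → wrap carry → 0x57EB
  0x57EB + 0xEC76 = 0x14461 → wrap carry → 0x4462
One's-complement sum = 0x4462.
Checksum = ~0x4462 & 0xFFFF = 0xBB9D.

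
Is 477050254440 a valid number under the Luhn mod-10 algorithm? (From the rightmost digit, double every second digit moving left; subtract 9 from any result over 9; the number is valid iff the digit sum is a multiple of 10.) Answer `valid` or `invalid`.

valid

From the right, keep odd positions and double even positions (subtract 9 from any doubled value over 9):
  doubled (positions 2,4,...): 8 8 4 1 5 8 → sum 34
  kept (positions 1,3,...): 0 4 5 0 0 7 → sum 16
Total = 50.
50 mod 10 = 0, so the number is valid.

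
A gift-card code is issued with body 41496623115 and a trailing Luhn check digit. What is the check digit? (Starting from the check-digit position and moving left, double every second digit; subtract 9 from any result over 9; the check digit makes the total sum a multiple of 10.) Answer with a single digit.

4

Partial digits right→left: 5 1 1 3 2 6 6 9 4 1 4
Double every second digit counting from the check-digit position (so the 1st, 3rd, 5th, ... of the partial from the right).
  doubled (with −9 where >9): 1 2 4 3 8 8 → sum 26
  kept as-is: 1 3 6 9 1 → sum 20
Total = 26 + 20 = 46.
Check digit = (10 − (46 mod 10)) mod 10 = 4.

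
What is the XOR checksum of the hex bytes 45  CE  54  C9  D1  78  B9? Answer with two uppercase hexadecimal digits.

XOR the bytes together:
  start with 0x45
  0x45 ⊕ 0xCE = 0x8B
  0x8B ⊕ 0x54 = 0xDF
  0xDF ⊕ 0xC9 = 0x16
  0x16 ⊕ 0xD1 = 0xC7
  0xC7 ⊕ 0x78 = 0xBF
  0xBF ⊕ 0xB9 = 0x06

06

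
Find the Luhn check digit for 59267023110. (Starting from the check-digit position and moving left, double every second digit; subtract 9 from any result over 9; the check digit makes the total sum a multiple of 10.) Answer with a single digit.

Partial digits right→left: 0 1 1 3 2 0 7 6 2 9 5
Double every second digit counting from the check-digit position (so the 1st, 3rd, 5th, ... of the partial from the right).
  doubled (with −9 where >9): 0 2 4 5 4 1 → sum 16
  kept as-is: 1 3 0 6 9 → sum 19
Total = 16 + 19 = 35.
Check digit = (10 − (35 mod 10)) mod 10 = 5.

5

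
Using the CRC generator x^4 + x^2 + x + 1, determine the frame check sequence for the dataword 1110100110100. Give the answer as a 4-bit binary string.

Append 4 zeros: 11101001101000000. Divide by 10111 (XOR where the leading bit is 1):
  pos 0: 11101 XOR 10111 = 01010
  pos 1: 10100 XOR 10111 = 00011
  pos 4: 11011 XOR 10111 = 01100
  pos 5: 11000 XOR 10111 = 01111
  pos 6: 11111 XOR 10111 = 01000
  pos 7: 10000 XOR 10111 = 00111
  pos 9: 11100 XOR 10111 = 01011
  pos 10: 10110 XOR 10111 = 00001
Remainder (last 4 bits) = 0100. This is the CRC / FCS.

0100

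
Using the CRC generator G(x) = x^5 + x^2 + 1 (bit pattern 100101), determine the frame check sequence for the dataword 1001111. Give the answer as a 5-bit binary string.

10001

Append 5 zeros: 100111100000. Divide by 100101 (XOR where the leading bit is 1):
  pos 0: 100111 XOR 100101 = 000010
  pos 4: 101000 XOR 100101 = 001101
  pos 6: 110100 XOR 100101 = 010001
Remainder (last 5 bits) = 10001. This is the CRC / FCS.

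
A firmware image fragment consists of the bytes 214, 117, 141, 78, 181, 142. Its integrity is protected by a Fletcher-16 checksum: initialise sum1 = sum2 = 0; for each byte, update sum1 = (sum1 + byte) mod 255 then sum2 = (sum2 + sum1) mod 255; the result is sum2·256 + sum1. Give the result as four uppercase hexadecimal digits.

Running sums (mod 255):
  after byte 0 (214): sum1=214, sum2=214
  after byte 1 (117): sum1=76, sum2=35
  after byte 2 (141): sum1=217, sum2=252
  after byte 3 (78): sum1=40, sum2=37
  after byte 4 (181): sum1=221, sum2=3
  after byte 5 (142): sum1=108, sum2=111
Checksum = sum2·256 + sum1 = 111·256 + 108 = 28524 = 0x6F6C.

6F6C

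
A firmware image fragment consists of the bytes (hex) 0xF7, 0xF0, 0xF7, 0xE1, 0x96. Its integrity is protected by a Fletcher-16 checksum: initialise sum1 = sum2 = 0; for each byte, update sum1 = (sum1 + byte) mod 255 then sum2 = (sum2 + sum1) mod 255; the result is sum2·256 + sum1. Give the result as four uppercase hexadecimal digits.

DD59

Running sums (mod 255):
  after byte 0 (0xF7): sum1=247, sum2=247
  after byte 1 (0xF0): sum1=232, sum2=224
  after byte 2 (0xF7): sum1=224, sum2=193
  after byte 3 (0xE1): sum1=194, sum2=132
  after byte 4 (0x96): sum1=89, sum2=221
Checksum = sum2·256 + sum1 = 221·256 + 89 = 56665 = 0xDD59.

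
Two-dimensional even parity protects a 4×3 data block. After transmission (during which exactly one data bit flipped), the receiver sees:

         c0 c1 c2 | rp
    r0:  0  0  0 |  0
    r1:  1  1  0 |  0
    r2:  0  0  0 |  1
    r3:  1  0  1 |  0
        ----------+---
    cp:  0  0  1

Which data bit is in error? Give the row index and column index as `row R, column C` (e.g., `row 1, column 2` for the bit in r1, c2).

row 2, column 1

Recompute each row's even parity and compare to rp:
  r0: data parity 0, sent rp 0 → ok
  r1: data parity 0, sent rp 0 → ok
  r2: data parity 0, sent rp 1 → mismatch
  r3: data parity 0, sent rp 0 → ok
Recompute each column's even parity and compare to cp:
  c0: data parity 0, sent cp 0 → ok
  c1: data parity 1, sent cp 0 → mismatch
  c2: data parity 1, sent cp 1 → ok
Exactly one row (r2) and one column (c1) fail → the flipped bit is at their intersection.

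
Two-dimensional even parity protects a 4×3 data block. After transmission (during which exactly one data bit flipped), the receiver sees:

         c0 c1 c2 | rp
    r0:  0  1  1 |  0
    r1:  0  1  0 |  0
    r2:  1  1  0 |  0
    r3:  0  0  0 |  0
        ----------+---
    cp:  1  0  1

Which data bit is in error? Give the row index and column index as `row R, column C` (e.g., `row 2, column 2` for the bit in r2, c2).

Recompute each row's even parity and compare to rp:
  r0: data parity 0, sent rp 0 → ok
  r1: data parity 1, sent rp 0 → mismatch
  r2: data parity 0, sent rp 0 → ok
  r3: data parity 0, sent rp 0 → ok
Recompute each column's even parity and compare to cp:
  c0: data parity 1, sent cp 1 → ok
  c1: data parity 1, sent cp 0 → mismatch
  c2: data parity 1, sent cp 1 → ok
Exactly one row (r1) and one column (c1) fail → the flipped bit is at their intersection.

row 1, column 1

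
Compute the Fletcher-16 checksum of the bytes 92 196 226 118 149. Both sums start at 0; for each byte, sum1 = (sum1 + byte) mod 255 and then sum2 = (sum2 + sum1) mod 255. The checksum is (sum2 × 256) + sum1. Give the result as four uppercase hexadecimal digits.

0C10

Running sums (mod 255):
  after byte 0 (92): sum1=92, sum2=92
  after byte 1 (196): sum1=33, sum2=125
  after byte 2 (226): sum1=4, sum2=129
  after byte 3 (118): sum1=122, sum2=251
  after byte 4 (149): sum1=16, sum2=12
Checksum = sum2·256 + sum1 = 12·256 + 16 = 3088 = 0x0C10.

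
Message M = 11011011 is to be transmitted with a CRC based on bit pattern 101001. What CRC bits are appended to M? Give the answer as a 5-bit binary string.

Append 5 zeros: 1101101100000. Divide by 101001 (XOR where the leading bit is 1):
  pos 0: 110110 XOR 101001 = 011111
  pos 1: 111111 XOR 101001 = 010110
  pos 2: 101101 XOR 101001 = 000100
  pos 5: 100000 XOR 101001 = 001001
  pos 7: 100100 XOR 101001 = 001101
Remainder (last 5 bits) = 01101. This is the CRC / FCS.

01101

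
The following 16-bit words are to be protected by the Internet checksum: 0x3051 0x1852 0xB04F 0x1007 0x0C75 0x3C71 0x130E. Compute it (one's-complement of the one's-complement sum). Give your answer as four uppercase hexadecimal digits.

9B11

One's-complement addition (fold any carry out of bit 15 back into bit 0):
  0x3051 + 0x1852 = 0x048A3
  0x48A3 + 0xB04F = 0x0F8F2
  0xF8F2 + 0x1007 = 0x108F9 → wrap carry → 0x08FA
  0x08FA + 0x0C75 = 0x0156F
  0x156F + 0x3C71 = 0x051E0
  0x51E0 + 0x130E = 0x064EE
One's-complement sum = 0x64EE.
Checksum = ~0x64EE & 0xFFFF = 0x9B11.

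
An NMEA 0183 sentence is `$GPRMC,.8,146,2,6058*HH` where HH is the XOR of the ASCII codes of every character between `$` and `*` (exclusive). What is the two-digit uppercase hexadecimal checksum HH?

57

XOR the ASCII codes of the payload characters:
  'G' = 0x47 → acc = 0x47
  'P' = 0x50 → acc = 0x17
  'R' = 0x52 → acc = 0x45
  'M' = 0x4D → acc = 0x08
  'C' = 0x43 → acc = 0x4B
  ',' = 0x2C → acc = 0x67
  '.' = 0x2E → acc = 0x49
  '8' = 0x38 → acc = 0x71
  ',' = 0x2C → acc = 0x5D
  '1' = 0x31 → acc = 0x6C
  '4' = 0x34 → acc = 0x58
  '6' = 0x36 → acc = 0x6E
  ',' = 0x2C → acc = 0x42
  '2' = 0x32 → acc = 0x70
  ',' = 0x2C → acc = 0x5C
  '6' = 0x36 → acc = 0x6A
  '0' = 0x30 → acc = 0x5A
  '5' = 0x35 → acc = 0x6F
  '8' = 0x38 → acc = 0x57
Checksum = 0x57.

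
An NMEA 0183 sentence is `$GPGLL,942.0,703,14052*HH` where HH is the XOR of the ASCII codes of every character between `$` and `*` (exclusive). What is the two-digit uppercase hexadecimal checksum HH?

5B

XOR the ASCII codes of the payload characters:
  'G' = 0x47 → acc = 0x47
  'P' = 0x50 → acc = 0x17
  'G' = 0x47 → acc = 0x50
  'L' = 0x4C → acc = 0x1C
  'L' = 0x4C → acc = 0x50
  ',' = 0x2C → acc = 0x7C
  '9' = 0x39 → acc = 0x45
  '4' = 0x34 → acc = 0x71
  '2' = 0x32 → acc = 0x43
  '.' = 0x2E → acc = 0x6D
  '0' = 0x30 → acc = 0x5D
  ',' = 0x2C → acc = 0x71
  '7' = 0x37 → acc = 0x46
  '0' = 0x30 → acc = 0x76
  '3' = 0x33 → acc = 0x45
  ',' = 0x2C → acc = 0x69
  '1' = 0x31 → acc = 0x58
  '4' = 0x34 → acc = 0x6C
  '0' = 0x30 → acc = 0x5C
  '5' = 0x35 → acc = 0x69
  '2' = 0x32 → acc = 0x5B
Checksum = 0x5B.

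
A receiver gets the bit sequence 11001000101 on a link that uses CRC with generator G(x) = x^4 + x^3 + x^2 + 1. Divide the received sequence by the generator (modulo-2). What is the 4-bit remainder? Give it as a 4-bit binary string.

0111

Modulo-2 division of 11001000101 by 11101:
  pos 0: 11001 XOR 11101 = 00100
  pos 2: 10000 XOR 11101 = 01101
  pos 3: 11010 XOR 11101 = 00111
  pos 5: 11110 XOR 11101 = 00011
Remainder = 0111 (nonzero — an error is detected).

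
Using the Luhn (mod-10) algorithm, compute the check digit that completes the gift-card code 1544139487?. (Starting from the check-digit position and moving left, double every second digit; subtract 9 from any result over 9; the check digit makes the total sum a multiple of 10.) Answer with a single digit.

9

Partial digits right→left: 7 8 4 9 3 1 4 4 5 1
Double every second digit counting from the check-digit position (so the 1st, 3rd, 5th, ... of the partial from the right).
  doubled (with −9 where >9): 5 8 6 8 1 → sum 28
  kept as-is: 8 9 1 4 1 → sum 23
Total = 28 + 23 = 51.
Check digit = (10 − (51 mod 10)) mod 10 = 9.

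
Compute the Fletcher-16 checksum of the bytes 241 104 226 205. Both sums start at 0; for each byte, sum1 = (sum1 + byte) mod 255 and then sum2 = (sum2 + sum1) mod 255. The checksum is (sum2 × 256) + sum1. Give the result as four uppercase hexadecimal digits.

Running sums (mod 255):
  after byte 0 (241): sum1=241, sum2=241
  after byte 1 (104): sum1=90, sum2=76
  after byte 2 (226): sum1=61, sum2=137
  after byte 3 (205): sum1=11, sum2=148
Checksum = sum2·256 + sum1 = 148·256 + 11 = 37899 = 0x940B.

940B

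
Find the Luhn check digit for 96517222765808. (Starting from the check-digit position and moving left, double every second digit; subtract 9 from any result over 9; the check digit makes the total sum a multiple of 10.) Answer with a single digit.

Partial digits right→left: 8 0 8 5 6 7 2 2 2 7 1 5 6 9
Double every second digit counting from the check-digit position (so the 1st, 3rd, 5th, ... of the partial from the right).
  doubled (with −9 where >9): 7 7 3 4 4 2 3 → sum 30
  kept as-is: 0 5 7 2 7 5 9 → sum 35
Total = 30 + 35 = 65.
Check digit = (10 − (65 mod 10)) mod 10 = 5.

5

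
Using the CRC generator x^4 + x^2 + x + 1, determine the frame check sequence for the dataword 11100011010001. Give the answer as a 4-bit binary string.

Append 4 zeros: 111000110100010000. Divide by 10111 (XOR where the leading bit is 1):
  pos 0: 11100 XOR 10111 = 01011
  pos 1: 10110 XOR 10111 = 00001
  pos 5: 11101 XOR 10111 = 01010
  pos 6: 10100 XOR 10111 = 00011
  pos 9: 11001 XOR 10111 = 01110
  pos 10: 11100 XOR 10111 = 01011
  pos 11: 10110 XOR 10111 = 00001
Remainder (last 4 bits) = 0100. This is the CRC / FCS.

0100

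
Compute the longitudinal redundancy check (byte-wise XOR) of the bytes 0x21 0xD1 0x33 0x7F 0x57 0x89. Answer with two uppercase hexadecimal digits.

XOR the bytes together:
  start with 0x21
  0x21 ⊕ 0xD1 = 0xF0
  0xF0 ⊕ 0x33 = 0xC3
  0xC3 ⊕ 0x7F = 0xBC
  0xBC ⊕ 0x57 = 0xEB
  0xEB ⊕ 0x89 = 0x62

62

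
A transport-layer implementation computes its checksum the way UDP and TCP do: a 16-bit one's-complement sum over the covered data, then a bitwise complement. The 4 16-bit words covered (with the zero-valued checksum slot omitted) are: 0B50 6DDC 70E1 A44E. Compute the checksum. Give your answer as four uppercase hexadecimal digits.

One's-complement addition (fold any carry out of bit 15 back into bit 0):
  0x0B50 + 0x6DDC = 0x0792C
  0x792C + 0x70E1 = 0x0EA0D
  0xEA0D + 0xA44E = 0x18E5B → wrap carry → 0x8E5C
One's-complement sum = 0x8E5C.
Checksum = ~0x8E5C & 0xFFFF = 0x71A3.

71A3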